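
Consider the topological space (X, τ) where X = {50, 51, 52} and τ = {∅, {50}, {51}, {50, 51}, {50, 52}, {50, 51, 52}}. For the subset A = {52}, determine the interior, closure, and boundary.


int(A) = ∅, cl(A) = {52}, ∂A = {52}.

Closed sets in (X, τ) are complements of opens:
  closed(X, τ) = {∅, {51}, {52}, {50, 52}, {51, 52}, {50, 51, 52}}.
int(A) = ⋃ {U ∈ τ : U ⊆ A}. Opens contained in A: ∅.
Taking the union of these: int(A) = ∅.
cl(A) = ⋂ {C closed : A ⊆ C}. Closed sets containing A: {52}, {50, 52}, {51, 52}, {50, 51, 52}.
Intersecting these: cl(A) = {52}.
∂A = cl(A) ∖ int(A) = {52} ∖ ∅ = {52}.


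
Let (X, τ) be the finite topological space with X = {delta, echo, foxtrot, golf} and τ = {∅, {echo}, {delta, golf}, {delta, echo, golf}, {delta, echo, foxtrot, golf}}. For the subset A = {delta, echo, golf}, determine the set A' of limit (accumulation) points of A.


A' = {delta, foxtrot, golf}

For each x ∈ X, list the open sets U ∈ τ with x ∈ U, then check whether U ∩ (A ∖ {x}) ≠ ∅ for every such U.
  x = delta: opens ∋ x are {delta, golf}, {delta, echo, golf}, {delta, echo, foxtrot, golf}; each meets A ∖ {delta}, so x IS a limit point.
  x = echo: open {echo} ∋ x has {echo} ∩ (A ∖ {echo}) = ∅, so x is NOT a limit point.
  x = foxtrot: opens ∋ x are {delta, echo, foxtrot, golf}; each meets A ∖ {foxtrot}, so x IS a limit point.
  x = golf: opens ∋ x are {delta, golf}, {delta, echo, golf}, {delta, echo, foxtrot, golf}; each meets A ∖ {golf}, so x IS a limit point.
Collecting: A' = {delta, foxtrot, golf}.


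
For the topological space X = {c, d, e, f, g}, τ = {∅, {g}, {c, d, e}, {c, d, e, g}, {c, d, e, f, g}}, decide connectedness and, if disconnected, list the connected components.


(X, τ) is connected.

Find clopen sets (U ∈ τ with X ∖ U ∈ τ):
  U = ∅, X ∖ U = {c, d, e, f, g} — both open, so U is clopen.
  U = {c, d, e, f, g}, X ∖ U = ∅ — both open, so U is clopen.
Only trivial clopens (∅ and X) exist, so (X, τ) is connected.
Compute connected components by grouping points that agree on all clopens:
  component: {c, d, e, f, g}


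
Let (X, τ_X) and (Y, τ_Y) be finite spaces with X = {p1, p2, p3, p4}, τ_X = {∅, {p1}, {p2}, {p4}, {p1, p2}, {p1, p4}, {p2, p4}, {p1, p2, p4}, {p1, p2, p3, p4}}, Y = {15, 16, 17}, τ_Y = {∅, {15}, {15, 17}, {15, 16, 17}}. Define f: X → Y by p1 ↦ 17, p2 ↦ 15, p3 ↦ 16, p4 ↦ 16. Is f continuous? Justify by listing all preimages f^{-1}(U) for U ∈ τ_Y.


f IS continuous.

Compute f^{-1}(U) for each U ∈ τ_Y:
  U = ∅: f^{-1}(U) = ∅ ∈ τ_X ✓.
  U = {15}: f^{-1}(U) = {p2} ∈ τ_X ✓.
  U = {15, 17}: f^{-1}(U) = {p1, p2} ∈ τ_X ✓.
  U = {15, 16, 17}: f^{-1}(U) = {p1, p2, p3, p4} ∈ τ_X ✓.
Every preimage lies in τ_X, so f IS continuous.


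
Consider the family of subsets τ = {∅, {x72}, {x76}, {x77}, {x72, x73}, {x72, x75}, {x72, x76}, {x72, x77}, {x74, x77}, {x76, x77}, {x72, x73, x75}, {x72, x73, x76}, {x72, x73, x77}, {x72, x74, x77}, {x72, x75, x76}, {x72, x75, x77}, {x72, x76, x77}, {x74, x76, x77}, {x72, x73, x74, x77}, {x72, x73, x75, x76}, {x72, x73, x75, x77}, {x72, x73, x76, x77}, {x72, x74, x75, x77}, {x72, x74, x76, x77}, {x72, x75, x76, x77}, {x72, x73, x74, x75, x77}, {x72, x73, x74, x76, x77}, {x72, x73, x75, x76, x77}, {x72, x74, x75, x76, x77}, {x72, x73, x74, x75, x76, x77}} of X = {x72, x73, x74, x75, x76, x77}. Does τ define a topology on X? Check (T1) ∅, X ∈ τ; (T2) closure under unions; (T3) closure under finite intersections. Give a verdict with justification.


τ IS a topology on X.

Axiom (T1): ∅ ∈ τ? Yes; X ∈ τ? Yes.
Axiom (T2/T3): check pairwise unions and intersections of members of τ.
All pairwise intersections and unions checked — each lies in τ. Therefore τ satisfies (T1), (T2), (T3): it IS a topology on X.


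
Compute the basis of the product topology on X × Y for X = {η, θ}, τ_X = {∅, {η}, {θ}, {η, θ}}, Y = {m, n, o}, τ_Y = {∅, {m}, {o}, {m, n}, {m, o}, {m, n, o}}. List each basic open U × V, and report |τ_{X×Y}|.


Basis B = {∅ × ∅, {η} × {m}, {η} × {o}, {θ} × {m}, {θ} × {o}, {η} × {m, n}, {η} × {m, o}, {η, θ} × {m}, {η, θ} × {o}, {θ} × {m, n}, {θ} × {m, o}, {η} × {m, n, o}, {θ} × {m, n, o}, {η, θ} × {m, n}, {η, θ} × {m, o}, {η, θ} × {m, n, o}}; |τ_{X×Y}| = 36.

Enumerate products U × V with U ∈ τ_X, V ∈ τ_Y (deduplicated):
  ∅ × ∅ = {} (∅)
  {η} × {m} = {(η,m)}
  {η} × {o} = {(η,o)}
  {θ} × {m} = {(θ,m)}
  {θ} × {o} = {(θ,o)}
  {η} × {m, n} = {(η,m), (η,n)}
  {η} × {m, o} = {(η,m), (η,o)}
  {η, θ} × {m} = {(η,m), (θ,m)}
  {η, θ} × {o} = {(η,o), (θ,o)}
  {θ} × {m, n} = {(θ,m), (θ,n)}
  {θ} × {m, o} = {(θ,m), (θ,o)}
  {η} × {m, n, o} = {(η,m), (η,n), (η,o)}
  {θ} × {m, n, o} = {(θ,m), (θ,n), (θ,o)}
  {η, θ} × {m, n} = {(η,m), (η,n), (θ,m), (θ,n)}
  {η, θ} × {m, o} = {(η,m), (η,o), (θ,m), (θ,o)}
  {η, θ} × {m, n, o} = {(η,m), (η,n), (η,o), (θ,m), (θ,n), (θ,o)}
These 16 distinct sets form the basis B.
Close under arbitrary unions to get τ_{X×Y}; counting gives |τ_{X×Y}| = 36.


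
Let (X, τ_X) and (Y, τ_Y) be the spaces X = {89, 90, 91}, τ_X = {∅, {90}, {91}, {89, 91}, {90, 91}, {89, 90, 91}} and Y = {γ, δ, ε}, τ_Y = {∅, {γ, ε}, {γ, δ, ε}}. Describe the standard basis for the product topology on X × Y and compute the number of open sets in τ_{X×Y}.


Basis B = {∅ × ∅, {90} × {γ, ε}, {91} × {γ, ε}, {90} × {γ, δ, ε}, {91} × {γ, δ, ε}, {89, 91} × {γ, ε}, {90, 91} × {γ, ε}, {89, 91} × {γ, δ, ε}, {89, 90, 91} × {γ, ε}, {90, 91} × {γ, δ, ε}, {89, 90, 91} × {γ, δ, ε}}; |τ_{X×Y}| = 18.

Enumerate products U × V with U ∈ τ_X, V ∈ τ_Y (deduplicated):
  ∅ × ∅ = {} (∅)
  {90} × {γ, ε} = {(90,γ), (90,ε)}
  {91} × {γ, ε} = {(91,γ), (91,ε)}
  {90} × {γ, δ, ε} = {(90,γ), (90,δ), (90,ε)}
  {91} × {γ, δ, ε} = {(91,γ), (91,δ), (91,ε)}
  {89, 91} × {γ, ε} = {(89,γ), (89,ε), (91,γ), (91,ε)}
  {90, 91} × {γ, ε} = {(90,γ), (90,ε), (91,γ), (91,ε)}
  {89, 91} × {γ, δ, ε} = {(89,γ), (89,δ), (89,ε), (91,γ), (91,δ), (91,ε)}
  {89, 90, 91} × {γ, ε} = {(89,γ), (89,ε), (90,γ), (90,ε), (91,γ), (91,ε)}
  {90, 91} × {γ, δ, ε} = {(90,γ), (90,δ), (90,ε), (91,γ), (91,δ), (91,ε)}
  {89, 90, 91} × {γ, δ, ε} = {(89,γ), (89,δ), (89,ε), (90,γ), (90,δ), (90,ε), (91,γ), (91,δ), (91,ε)}
These 11 distinct sets form the basis B.
Close under arbitrary unions to get τ_{X×Y}; counting gives |τ_{X×Y}| = 18.


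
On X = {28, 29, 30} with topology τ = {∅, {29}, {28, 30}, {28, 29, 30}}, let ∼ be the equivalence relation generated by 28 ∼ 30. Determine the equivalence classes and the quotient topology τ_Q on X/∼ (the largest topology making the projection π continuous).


X/∼ = {[28=30], [29]}; |τ_Q| = 4.

Equivalence classes: [28=30], [29].
Quotient map π: X → X/∼ sends 28 ↦ [28=30], 29 ↦ [29], 30 ↦ [28=30].
For each subset V ⊆ X/∼, compute π^{-1}(V) ⊆ X and check whether π^{-1}(V) ∈ τ. V is open in τ_Q iff π^{-1}(V) ∈ τ.
  V = {}: π^{-1}(V) = ∅ ∈ τ ✓.
  V = {[28=30]}: π^{-1}(V) = {28, 30} ∈ τ ✓.
  V = {[29]}: π^{-1}(V) = {29} ∈ τ ✓.
  V = {[28=30], [29]}: π^{-1}(V) = {28, 29, 30} ∈ τ ✓.
Open sets in the quotient: τ_Q = {{}, {[28=30]}, {[29]}, {[28=30], [29]}} (4 elements).


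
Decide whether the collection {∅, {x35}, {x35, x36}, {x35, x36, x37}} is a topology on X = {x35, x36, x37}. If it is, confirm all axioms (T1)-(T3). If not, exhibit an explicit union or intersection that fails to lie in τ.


τ IS a topology on X.

Axiom (T1): ∅ ∈ τ? Yes; X ∈ τ? Yes.
Axiom (T2/T3): check pairwise unions and intersections of members of τ.
All pairwise intersections and unions checked — each lies in τ. Therefore τ satisfies (T1), (T2), (T3): it IS a topology on X.


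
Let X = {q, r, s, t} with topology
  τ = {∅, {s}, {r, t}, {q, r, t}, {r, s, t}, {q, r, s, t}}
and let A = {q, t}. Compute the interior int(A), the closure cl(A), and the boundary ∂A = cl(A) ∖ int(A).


int(A) = ∅, cl(A) = {q, r, t}, ∂A = {q, r, t}.

Closed sets in (X, τ) are complements of opens:
  closed(X, τ) = {∅, {q}, {s}, {q, s}, {q, r, t}, {q, r, s, t}}.
int(A) = ⋃ {U ∈ τ : U ⊆ A}. Opens contained in A: ∅.
Taking the union of these: int(A) = ∅.
cl(A) = ⋂ {C closed : A ⊆ C}. Closed sets containing A: {q, r, t}, {q, r, s, t}.
Intersecting these: cl(A) = {q, r, t}.
∂A = cl(A) ∖ int(A) = {q, r, t} ∖ ∅ = {q, r, t}.


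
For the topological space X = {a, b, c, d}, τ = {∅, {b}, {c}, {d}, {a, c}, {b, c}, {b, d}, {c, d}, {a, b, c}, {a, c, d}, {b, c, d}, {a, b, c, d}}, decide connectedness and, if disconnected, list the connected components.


(X, τ) is disconnected; components = [{b}, {d}, {a, c}].

Find clopen sets (U ∈ τ with X ∖ U ∈ τ):
  U = ∅, X ∖ U = {a, b, c, d} — both open, so U is clopen.
  U = {b}, X ∖ U = {a, c, d} — both open, so U is clopen.
  U = {d}, X ∖ U = {a, b, c} — both open, so U is clopen.
  U = {a, c}, X ∖ U = {b, d} — both open, so U is clopen.
  U = {b, d}, X ∖ U = {a, c} — both open, so U is clopen.
  U = {a, b, c}, X ∖ U = {d} — both open, so U is clopen.
  U = {a, c, d}, X ∖ U = {b} — both open, so U is clopen.
  U = {a, b, c, d}, X ∖ U = ∅ — both open, so U is clopen.
Nontrivial clopen(s) exist: e.g. {a, b, c}. So (X, τ) is disconnected.
Compute connected components by grouping points that agree on all clopens:
  component: {b}
  component: {d}
  component: {a, c}


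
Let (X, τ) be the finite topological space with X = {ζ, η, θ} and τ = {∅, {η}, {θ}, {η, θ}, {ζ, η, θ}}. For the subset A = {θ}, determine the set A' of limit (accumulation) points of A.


A' = {ζ}

For each x ∈ X, list the open sets U ∈ τ with x ∈ U, then check whether U ∩ (A ∖ {x}) ≠ ∅ for every such U.
  x = ζ: opens ∋ x are {ζ, η, θ}; each meets A ∖ {ζ}, so x IS a limit point.
  x = η: open {η} ∋ x has {η} ∩ (A ∖ {η}) = ∅, so x is NOT a limit point.
  x = θ: open {θ} ∋ x has {θ} ∩ (A ∖ {θ}) = ∅, so x is NOT a limit point.
Collecting: A' = {ζ}.


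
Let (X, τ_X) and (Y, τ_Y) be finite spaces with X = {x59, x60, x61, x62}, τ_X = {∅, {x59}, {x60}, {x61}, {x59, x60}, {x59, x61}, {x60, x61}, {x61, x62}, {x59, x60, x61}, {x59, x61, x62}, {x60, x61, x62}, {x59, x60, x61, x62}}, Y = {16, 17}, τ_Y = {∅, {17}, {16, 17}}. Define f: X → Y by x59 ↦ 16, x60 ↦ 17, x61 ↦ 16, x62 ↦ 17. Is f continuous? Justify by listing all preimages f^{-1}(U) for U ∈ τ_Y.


f is NOT continuous.

Compute f^{-1}(U) for each U ∈ τ_Y:
  U = ∅: f^{-1}(U) = ∅ ∈ τ_X ✓.
  U = {17}: f^{-1}(U) = {x60, x62} ∉ τ_X ✗.
  U = {16, 17}: f^{-1}(U) = {x59, x60, x61, x62} ∈ τ_X ✓.
Found U = {17} with f^{-1}(U) = {x60, x62} not in τ_X. Therefore f is NOT continuous.


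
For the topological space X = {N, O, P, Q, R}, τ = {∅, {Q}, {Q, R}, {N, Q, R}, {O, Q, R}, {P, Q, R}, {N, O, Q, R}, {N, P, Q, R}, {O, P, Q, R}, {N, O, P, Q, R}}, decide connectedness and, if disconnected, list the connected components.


(X, τ) is connected.

Find clopen sets (U ∈ τ with X ∖ U ∈ τ):
  U = ∅, X ∖ U = {N, O, P, Q, R} — both open, so U is clopen.
  U = {N, O, P, Q, R}, X ∖ U = ∅ — both open, so U is clopen.
Only trivial clopens (∅ and X) exist, so (X, τ) is connected.
Compute connected components by grouping points that agree on all clopens:
  component: {N, O, P, Q, R}


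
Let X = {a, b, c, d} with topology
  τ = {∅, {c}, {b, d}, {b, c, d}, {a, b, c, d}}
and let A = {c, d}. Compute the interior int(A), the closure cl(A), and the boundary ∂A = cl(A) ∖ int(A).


int(A) = {c}, cl(A) = {a, b, c, d}, ∂A = {a, b, d}.

Closed sets in (X, τ) are complements of opens:
  closed(X, τ) = {∅, {a}, {a, c}, {a, b, d}, {a, b, c, d}}.
int(A) = ⋃ {U ∈ τ : U ⊆ A}. Opens contained in A: ∅, {c}.
Taking the union of these: int(A) = {c}.
cl(A) = ⋂ {C closed : A ⊆ C}. Closed sets containing A: {a, b, c, d}.
Intersecting these: cl(A) = {a, b, c, d}.
∂A = cl(A) ∖ int(A) = {a, b, c, d} ∖ {c} = {a, b, d}.


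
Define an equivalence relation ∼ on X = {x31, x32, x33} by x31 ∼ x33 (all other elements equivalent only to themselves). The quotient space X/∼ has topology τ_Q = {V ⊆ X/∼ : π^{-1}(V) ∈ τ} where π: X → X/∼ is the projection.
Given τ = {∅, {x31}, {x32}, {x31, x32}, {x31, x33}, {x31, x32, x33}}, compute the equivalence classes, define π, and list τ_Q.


X/∼ = {[x31=x33], [x32]}; |τ_Q| = 4.

Equivalence classes: [x31=x33], [x32].
Quotient map π: X → X/∼ sends x31 ↦ [x31=x33], x32 ↦ [x32], x33 ↦ [x31=x33].
For each subset V ⊆ X/∼, compute π^{-1}(V) ⊆ X and check whether π^{-1}(V) ∈ τ. V is open in τ_Q iff π^{-1}(V) ∈ τ.
  V = {}: π^{-1}(V) = ∅ ∈ τ ✓.
  V = {[x31=x33]}: π^{-1}(V) = {x31, x33} ∈ τ ✓.
  V = {[x32]}: π^{-1}(V) = {x32} ∈ τ ✓.
  V = {[x31=x33], [x32]}: π^{-1}(V) = {x31, x32, x33} ∈ τ ✓.
Open sets in the quotient: τ_Q = {{}, {[x31=x33]}, {[x32]}, {[x31=x33], [x32]}} (4 elements).


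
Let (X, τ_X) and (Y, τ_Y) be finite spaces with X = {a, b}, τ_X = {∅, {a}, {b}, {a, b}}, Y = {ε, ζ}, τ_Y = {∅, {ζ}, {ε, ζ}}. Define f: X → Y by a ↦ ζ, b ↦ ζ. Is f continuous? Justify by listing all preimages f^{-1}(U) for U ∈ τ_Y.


f IS continuous.

Compute f^{-1}(U) for each U ∈ τ_Y:
  U = ∅: f^{-1}(U) = ∅ ∈ τ_X ✓.
  U = {ζ}: f^{-1}(U) = {a, b} ∈ τ_X ✓.
  U = {ε, ζ}: f^{-1}(U) = {a, b} ∈ τ_X ✓.
Every preimage lies in τ_X, so f IS continuous.


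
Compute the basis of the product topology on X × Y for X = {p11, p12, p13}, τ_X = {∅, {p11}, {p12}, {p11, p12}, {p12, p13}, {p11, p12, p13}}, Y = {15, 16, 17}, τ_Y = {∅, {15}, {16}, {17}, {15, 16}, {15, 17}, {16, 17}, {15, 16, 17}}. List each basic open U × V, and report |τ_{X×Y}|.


Basis B = {∅ × ∅, {p11} × {15}, {p11} × {16}, {p11} × {17}, {p12} × {15}, {p12} × {16}, {p12} × {17}, {p11} × {15, 16}, {p11} × {15, 17}, {p11, p12} × {15}, {p11} × {16, 17}, {p11, p12} × {16}, {p11, p12} × {17}, {p12} × {15, 16}, {p12} × {15, 17}, {p12, p13} × {15}, {p12} × {16, 17}, {p12, p13} × {16}, {p12, p13} × {17}, {p11} × {15, 16, 17}, {p11, p12, p13} × {15}, {p11, p12, p13} × {16}, {p11, p12, p13} × {17}, {p12} × {15, 16, 17}, {p11, p12} × {15, 16}, {p11, p12} × {15, 17}, {p11, p12} × {16, 17}, {p12, p13} × {15, 16}, {p12, p13} × {15, 17}, {p12, p13} × {16, 17}, {p11, p12} × {15, 16, 17}, {p11, p12, p13} × {15, 16}, {p11, p12, p13} × {15, 17}, {p11, p12, p13} × {16, 17}, {p12, p13} × {15, 16, 17}, {p11, p12, p13} × {15, 16, 17}}; |τ_{X×Y}| = 216.

Enumerate products U × V with U ∈ τ_X, V ∈ τ_Y (deduplicated):
  ∅ × ∅ = {} (∅)
  {p11} × {15} = {(p11,15)}
  {p11} × {16} = {(p11,16)}
  {p11} × {17} = {(p11,17)}
  {p12} × {15} = {(p12,15)}
  {p12} × {16} = {(p12,16)}
  {p12} × {17} = {(p12,17)}
  {p11} × {15, 16} = {(p11,15), (p11,16)}
  {p11} × {15, 17} = {(p11,15), (p11,17)}
  {p11, p12} × {15} = {(p11,15), (p12,15)}
  {p11} × {16, 17} = {(p11,16), (p11,17)}
  {p11, p12} × {16} = {(p11,16), (p12,16)}
  {p11, p12} × {17} = {(p11,17), (p12,17)}
  {p12} × {15, 16} = {(p12,15), (p12,16)}
  {p12} × {15, 17} = {(p12,15), (p12,17)}
  {p12, p13} × {15} = {(p12,15), (p13,15)}
  {p12} × {16, 17} = {(p12,16), (p12,17)}
  {p12, p13} × {16} = {(p12,16), (p13,16)}
  {p12, p13} × {17} = {(p12,17), (p13,17)}
  {p11} × {15, 16, 17} = {(p11,15), (p11,16), (p11,17)}
  {p11, p12, p13} × {15} = {(p11,15), (p12,15), (p13,15)}
  {p11, p12, p13} × {16} = {(p11,16), (p12,16), (p13,16)}
  {p11, p12, p13} × {17} = {(p11,17), (p12,17), (p13,17)}
  {p12} × {15, 16, 17} = {(p12,15), (p12,16), (p12,17)}
  {p11, p12} × {15, 16} = {(p11,15), (p11,16), (p12,15), (p12,16)}
  {p11, p12} × {15, 17} = {(p11,15), (p11,17), (p12,15), (p12,17)}
  {p11, p12} × {16, 17} = {(p11,16), (p11,17), (p12,16), (p12,17)}
  {p12, p13} × {15, 16} = {(p12,15), (p12,16), (p13,15), (p13,16)}
  {p12, p13} × {15, 17} = {(p12,15), (p12,17), (p13,15), (p13,17)}
  {p12, p13} × {16, 17} = {(p12,16), (p12,17), (p13,16), (p13,17)}
  {p11, p12} × {15, 16, 17} = {(p11,15), (p11,16), (p11,17), (p12,15), (p12,16), (p12,17)}
  {p11, p12, p13} × {15, 16} = {(p11,15), (p11,16), (p12,15), (p12,16), (p13,15), (p13,16)}
  {p11, p12, p13} × {15, 17} = {(p11,15), (p11,17), (p12,15), (p12,17), (p13,15), (p13,17)}
  {p11, p12, p13} × {16, 17} = {(p11,16), (p11,17), (p12,16), (p12,17), (p13,16), (p13,17)}
  {p12, p13} × {15, 16, 17} = {(p12,15), (p12,16), (p12,17), (p13,15), (p13,16), (p13,17)}
  {p11, p12, p13} × {15, 16, 17} = {(p11,15), (p11,16), (p11,17), (p12,15), (p12,16), (p12,17), (p13,15), (p13,16), (p13,17)}
These 36 distinct sets form the basis B.
Close under arbitrary unions to get τ_{X×Y}; counting gives |τ_{X×Y}| = 216.


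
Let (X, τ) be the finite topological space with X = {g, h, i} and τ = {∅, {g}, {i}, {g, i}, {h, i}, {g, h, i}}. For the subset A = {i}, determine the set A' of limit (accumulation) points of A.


A' = {h}

For each x ∈ X, list the open sets U ∈ τ with x ∈ U, then check whether U ∩ (A ∖ {x}) ≠ ∅ for every such U.
  x = g: open {g} ∋ x has {g} ∩ (A ∖ {g}) = ∅, so x is NOT a limit point.
  x = h: opens ∋ x are {h, i}, {g, h, i}; each meets A ∖ {h}, so x IS a limit point.
  x = i: open {i} ∋ x has {i} ∩ (A ∖ {i}) = ∅, so x is NOT a limit point.
Collecting: A' = {h}.


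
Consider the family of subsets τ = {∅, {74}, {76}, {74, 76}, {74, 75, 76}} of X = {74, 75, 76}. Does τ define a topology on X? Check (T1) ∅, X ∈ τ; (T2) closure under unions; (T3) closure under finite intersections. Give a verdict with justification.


τ IS a topology on X.

Axiom (T1): ∅ ∈ τ? Yes; X ∈ τ? Yes.
Axiom (T2/T3): check pairwise unions and intersections of members of τ.
All pairwise intersections and unions checked — each lies in τ. Therefore τ satisfies (T1), (T2), (T3): it IS a topology on X.


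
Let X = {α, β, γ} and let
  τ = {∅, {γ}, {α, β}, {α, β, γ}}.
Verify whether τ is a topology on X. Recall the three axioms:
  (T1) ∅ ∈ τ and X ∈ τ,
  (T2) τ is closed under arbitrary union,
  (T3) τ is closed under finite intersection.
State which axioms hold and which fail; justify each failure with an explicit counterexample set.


τ IS a topology on X.

Axiom (T1): ∅ ∈ τ? Yes; X ∈ τ? Yes.
Axiom (T2/T3): check pairwise unions and intersections of members of τ.
All pairwise intersections and unions checked — each lies in τ. Therefore τ satisfies (T1), (T2), (T3): it IS a topology on X.


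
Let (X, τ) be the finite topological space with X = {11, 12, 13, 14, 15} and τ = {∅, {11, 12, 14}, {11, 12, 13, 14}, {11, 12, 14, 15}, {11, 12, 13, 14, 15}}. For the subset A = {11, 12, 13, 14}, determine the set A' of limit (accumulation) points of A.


A' = {11, 12, 13, 14, 15}

For each x ∈ X, list the open sets U ∈ τ with x ∈ U, then check whether U ∩ (A ∖ {x}) ≠ ∅ for every such U.
  x = 11: opens ∋ x are {11, 12, 14}, {11, 12, 13, 14}, {11, 12, 14, 15}, {11, 12, 13, 14, 15}; each meets A ∖ {11}, so x IS a limit point.
  x = 12: opens ∋ x are {11, 12, 14}, {11, 12, 13, 14}, {11, 12, 14, 15}, {11, 12, 13, 14, 15}; each meets A ∖ {12}, so x IS a limit point.
  x = 13: opens ∋ x are {11, 12, 13, 14}, {11, 12, 13, 14, 15}; each meets A ∖ {13}, so x IS a limit point.
  x = 14: opens ∋ x are {11, 12, 14}, {11, 12, 13, 14}, {11, 12, 14, 15}, {11, 12, 13, 14, 15}; each meets A ∖ {14}, so x IS a limit point.
  x = 15: opens ∋ x are {11, 12, 14, 15}, {11, 12, 13, 14, 15}; each meets A ∖ {15}, so x IS a limit point.
Collecting: A' = {11, 12, 13, 14, 15}.


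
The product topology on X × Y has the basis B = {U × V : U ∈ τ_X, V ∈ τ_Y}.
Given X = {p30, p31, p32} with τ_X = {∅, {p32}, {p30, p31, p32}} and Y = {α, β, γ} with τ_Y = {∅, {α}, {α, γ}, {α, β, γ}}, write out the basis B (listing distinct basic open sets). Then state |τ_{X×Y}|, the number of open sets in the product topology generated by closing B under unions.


Basis B = {∅ × ∅, {p32} × {α}, {p32} × {α, γ}, {p30, p31, p32} × {α}, {p32} × {α, β, γ}, {p30, p31, p32} × {α, γ}, {p30, p31, p32} × {α, β, γ}}; |τ_{X×Y}| = 10.

Enumerate products U × V with U ∈ τ_X, V ∈ τ_Y (deduplicated):
  ∅ × ∅ = {} (∅)
  {p32} × {α} = {(p32,α)}
  {p32} × {α, γ} = {(p32,α), (p32,γ)}
  {p30, p31, p32} × {α} = {(p30,α), (p31,α), (p32,α)}
  {p32} × {α, β, γ} = {(p32,α), (p32,β), (p32,γ)}
  {p30, p31, p32} × {α, γ} = {(p30,α), (p30,γ), (p31,α), (p31,γ), (p32,α), (p32,γ)}
  {p30, p31, p32} × {α, β, γ} = {(p30,α), (p30,β), (p30,γ), (p31,α), (p31,β), (p31,γ), (p32,α), (p32,β), (p32,γ)}
These 7 distinct sets form the basis B.
Close under arbitrary unions to get τ_{X×Y}; counting gives |τ_{X×Y}| = 10.


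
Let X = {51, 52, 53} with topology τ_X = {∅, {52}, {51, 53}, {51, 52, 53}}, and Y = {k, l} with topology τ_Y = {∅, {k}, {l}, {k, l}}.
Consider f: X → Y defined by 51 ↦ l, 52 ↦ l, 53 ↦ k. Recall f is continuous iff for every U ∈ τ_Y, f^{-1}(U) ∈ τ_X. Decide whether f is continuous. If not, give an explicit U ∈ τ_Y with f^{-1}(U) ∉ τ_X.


f is NOT continuous.

Compute f^{-1}(U) for each U ∈ τ_Y:
  U = ∅: f^{-1}(U) = ∅ ∈ τ_X ✓.
  U = {k}: f^{-1}(U) = {53} ∉ τ_X ✗.
  U = {l}: f^{-1}(U) = {51, 52} ∉ τ_X ✗.
  U = {k, l}: f^{-1}(U) = {51, 52, 53} ∈ τ_X ✓.
Found U = {k} with f^{-1}(U) = {53} not in τ_X. Therefore f is NOT continuous.


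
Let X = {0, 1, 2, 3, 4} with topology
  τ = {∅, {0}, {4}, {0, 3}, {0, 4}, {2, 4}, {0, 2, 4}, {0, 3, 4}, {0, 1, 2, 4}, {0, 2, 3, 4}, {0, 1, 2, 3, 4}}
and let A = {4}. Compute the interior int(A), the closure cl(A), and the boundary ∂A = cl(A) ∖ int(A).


int(A) = {4}, cl(A) = {1, 2, 4}, ∂A = {1, 2}.

Closed sets in (X, τ) are complements of opens:
  closed(X, τ) = {∅, {1}, {3}, {1, 2}, {1, 3}, {0, 1, 3}, {1, 2, 3}, {1, 2, 4}, {0, 1, 2, 3}, {1, 2, 3, 4}, {0, 1, 2, 3, 4}}.
int(A) = ⋃ {U ∈ τ : U ⊆ A}. Opens contained in A: ∅, {4}.
Taking the union of these: int(A) = {4}.
cl(A) = ⋂ {C closed : A ⊆ C}. Closed sets containing A: {1, 2, 4}, {1, 2, 3, 4}, {0, 1, 2, 3, 4}.
Intersecting these: cl(A) = {1, 2, 4}.
∂A = cl(A) ∖ int(A) = {1, 2, 4} ∖ {4} = {1, 2}.


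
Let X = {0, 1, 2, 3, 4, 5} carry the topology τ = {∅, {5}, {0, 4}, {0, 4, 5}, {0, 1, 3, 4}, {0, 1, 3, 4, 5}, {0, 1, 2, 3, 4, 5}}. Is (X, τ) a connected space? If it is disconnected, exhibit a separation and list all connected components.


(X, τ) is connected.

Find clopen sets (U ∈ τ with X ∖ U ∈ τ):
  U = ∅, X ∖ U = {0, 1, 2, 3, 4, 5} — both open, so U is clopen.
  U = {0, 1, 2, 3, 4, 5}, X ∖ U = ∅ — both open, so U is clopen.
Only trivial clopens (∅ and X) exist, so (X, τ) is connected.
Compute connected components by grouping points that agree on all clopens:
  component: {0, 1, 2, 3, 4, 5}


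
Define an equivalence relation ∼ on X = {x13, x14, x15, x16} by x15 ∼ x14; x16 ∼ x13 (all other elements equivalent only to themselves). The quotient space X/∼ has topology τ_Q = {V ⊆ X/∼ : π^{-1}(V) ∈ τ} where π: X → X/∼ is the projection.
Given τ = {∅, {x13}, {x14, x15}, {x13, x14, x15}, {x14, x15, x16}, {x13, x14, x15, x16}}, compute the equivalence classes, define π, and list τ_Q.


X/∼ = {[x13=x16], [x14=x15]}; |τ_Q| = 3.

Equivalence classes: [x13=x16], [x14=x15].
Quotient map π: X → X/∼ sends x13 ↦ [x13=x16], x14 ↦ [x14=x15], x15 ↦ [x14=x15], x16 ↦ [x13=x16].
For each subset V ⊆ X/∼, compute π^{-1}(V) ⊆ X and check whether π^{-1}(V) ∈ τ. V is open in τ_Q iff π^{-1}(V) ∈ τ.
  V = {}: π^{-1}(V) = ∅ ∈ τ ✓.
  V = {[x13=x16]}: π^{-1}(V) = {x13, x16} ∉ τ ✗.
  V = {[x14=x15]}: π^{-1}(V) = {x14, x15} ∈ τ ✓.
  V = {[x13=x16], [x14=x15]}: π^{-1}(V) = {x13, x14, x15, x16} ∈ τ ✓.
Open sets in the quotient: τ_Q = {{}, {[x14=x15]}, {[x13=x16], [x14=x15]}} (3 elements).


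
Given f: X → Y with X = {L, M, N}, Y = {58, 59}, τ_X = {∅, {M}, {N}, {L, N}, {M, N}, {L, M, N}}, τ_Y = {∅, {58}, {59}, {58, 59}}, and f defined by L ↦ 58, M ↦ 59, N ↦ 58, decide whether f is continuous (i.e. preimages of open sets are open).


f IS continuous.

Compute f^{-1}(U) for each U ∈ τ_Y:
  U = ∅: f^{-1}(U) = ∅ ∈ τ_X ✓.
  U = {58}: f^{-1}(U) = {L, N} ∈ τ_X ✓.
  U = {59}: f^{-1}(U) = {M} ∈ τ_X ✓.
  U = {58, 59}: f^{-1}(U) = {L, M, N} ∈ τ_X ✓.
Every preimage lies in τ_X, so f IS continuous.


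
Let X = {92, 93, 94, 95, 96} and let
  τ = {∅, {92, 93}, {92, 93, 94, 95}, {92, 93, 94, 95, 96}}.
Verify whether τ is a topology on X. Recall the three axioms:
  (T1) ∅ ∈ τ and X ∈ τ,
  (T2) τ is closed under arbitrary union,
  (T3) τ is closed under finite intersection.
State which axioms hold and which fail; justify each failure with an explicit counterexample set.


τ IS a topology on X.

Axiom (T1): ∅ ∈ τ? Yes; X ∈ τ? Yes.
Axiom (T2/T3): check pairwise unions and intersections of members of τ.
All pairwise intersections and unions checked — each lies in τ. Therefore τ satisfies (T1), (T2), (T3): it IS a topology on X.


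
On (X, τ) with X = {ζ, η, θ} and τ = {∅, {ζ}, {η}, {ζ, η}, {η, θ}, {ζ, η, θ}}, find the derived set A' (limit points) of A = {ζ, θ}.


A' = ∅

For each x ∈ X, list the open sets U ∈ τ with x ∈ U, then check whether U ∩ (A ∖ {x}) ≠ ∅ for every such U.
  x = ζ: open {ζ} ∋ x has {ζ} ∩ (A ∖ {ζ}) = ∅, so x is NOT a limit point.
  x = η: open {η} ∋ x has {η} ∩ (A ∖ {η}) = ∅, so x is NOT a limit point.
  x = θ: open {η, θ} ∋ x has {η, θ} ∩ (A ∖ {θ}) = ∅, so x is NOT a limit point.
Collecting: A' = ∅.


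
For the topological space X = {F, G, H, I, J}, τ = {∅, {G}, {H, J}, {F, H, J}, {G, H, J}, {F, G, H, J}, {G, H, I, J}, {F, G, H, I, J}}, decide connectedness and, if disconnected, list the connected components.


(X, τ) is connected.

Find clopen sets (U ∈ τ with X ∖ U ∈ τ):
  U = ∅, X ∖ U = {F, G, H, I, J} — both open, so U is clopen.
  U = {F, G, H, I, J}, X ∖ U = ∅ — both open, so U is clopen.
Only trivial clopens (∅ and X) exist, so (X, τ) is connected.
Compute connected components by grouping points that agree on all clopens:
  component: {F, G, H, I, J}


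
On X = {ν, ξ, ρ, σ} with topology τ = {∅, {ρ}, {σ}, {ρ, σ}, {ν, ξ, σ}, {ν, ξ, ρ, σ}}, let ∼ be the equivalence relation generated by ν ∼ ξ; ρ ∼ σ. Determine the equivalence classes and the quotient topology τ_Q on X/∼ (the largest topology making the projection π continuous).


X/∼ = {[ν=ξ], [ρ=σ]}; |τ_Q| = 3.

Equivalence classes: [ν=ξ], [ρ=σ].
Quotient map π: X → X/∼ sends ν ↦ [ν=ξ], ξ ↦ [ν=ξ], ρ ↦ [ρ=σ], σ ↦ [ρ=σ].
For each subset V ⊆ X/∼, compute π^{-1}(V) ⊆ X and check whether π^{-1}(V) ∈ τ. V is open in τ_Q iff π^{-1}(V) ∈ τ.
  V = {}: π^{-1}(V) = ∅ ∈ τ ✓.
  V = {[ν=ξ]}: π^{-1}(V) = {ν, ξ} ∉ τ ✗.
  V = {[ρ=σ]}: π^{-1}(V) = {ρ, σ} ∈ τ ✓.
  V = {[ν=ξ], [ρ=σ]}: π^{-1}(V) = {ν, ξ, ρ, σ} ∈ τ ✓.
Open sets in the quotient: τ_Q = {{}, {[ρ=σ]}, {[ν=ξ], [ρ=σ]}} (3 elements).


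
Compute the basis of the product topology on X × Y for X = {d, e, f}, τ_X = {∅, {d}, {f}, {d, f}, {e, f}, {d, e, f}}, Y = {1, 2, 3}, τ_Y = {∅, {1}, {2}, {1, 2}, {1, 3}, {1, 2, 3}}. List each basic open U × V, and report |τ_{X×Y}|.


Basis B = {∅ × ∅, {d} × {1}, {d} × {2}, {f} × {1}, {f} × {2}, {d} × {1, 2}, {d} × {1, 3}, {d, f} × {1}, {d, f} × {2}, {e, f} × {1}, {e, f} × {2}, {f} × {1, 2}, {f} × {1, 3}, {d} × {1, 2, 3}, {d, e, f} × {1}, {d, e, f} × {2}, {f} × {1, 2, 3}, {d, f} × {1, 2}, {d, f} × {1, 3}, {e, f} × {1, 2}, {e, f} × {1, 3}, {d, f} × {1, 2, 3}, {d, e, f} × {1, 2}, {d, e, f} × {1, 3}, {e, f} × {1, 2, 3}, {d, e, f} × {1, 2, 3}}; |τ_{X×Y}| = 108.

Enumerate products U × V with U ∈ τ_X, V ∈ τ_Y (deduplicated):
  ∅ × ∅ = {} (∅)
  {d} × {1} = {(d,1)}
  {d} × {2} = {(d,2)}
  {f} × {1} = {(f,1)}
  {f} × {2} = {(f,2)}
  {d} × {1, 2} = {(d,1), (d,2)}
  {d} × {1, 3} = {(d,1), (d,3)}
  {d, f} × {1} = {(d,1), (f,1)}
  {d, f} × {2} = {(d,2), (f,2)}
  {e, f} × {1} = {(e,1), (f,1)}
  {e, f} × {2} = {(e,2), (f,2)}
  {f} × {1, 2} = {(f,1), (f,2)}
  {f} × {1, 3} = {(f,1), (f,3)}
  {d} × {1, 2, 3} = {(d,1), (d,2), (d,3)}
  {d, e, f} × {1} = {(d,1), (e,1), (f,1)}
  {d, e, f} × {2} = {(d,2), (e,2), (f,2)}
  {f} × {1, 2, 3} = {(f,1), (f,2), (f,3)}
  {d, f} × {1, 2} = {(d,1), (d,2), (f,1), (f,2)}
  {d, f} × {1, 3} = {(d,1), (d,3), (f,1), (f,3)}
  {e, f} × {1, 2} = {(e,1), (e,2), (f,1), (f,2)}
  {e, f} × {1, 3} = {(e,1), (e,3), (f,1), (f,3)}
  {d, f} × {1, 2, 3} = {(d,1), (d,2), (d,3), (f,1), (f,2), (f,3)}
  {d, e, f} × {1, 2} = {(d,1), (d,2), (e,1), (e,2), (f,1), (f,2)}
  {d, e, f} × {1, 3} = {(d,1), (d,3), (e,1), (e,3), (f,1), (f,3)}
  {e, f} × {1, 2, 3} = {(e,1), (e,2), (e,3), (f,1), (f,2), (f,3)}
  {d, e, f} × {1, 2, 3} = {(d,1), (d,2), (d,3), (e,1), (e,2), (e,3), (f,1), (f,2), (f,3)}
These 26 distinct sets form the basis B.
Close under arbitrary unions to get τ_{X×Y}; counting gives |τ_{X×Y}| = 108.


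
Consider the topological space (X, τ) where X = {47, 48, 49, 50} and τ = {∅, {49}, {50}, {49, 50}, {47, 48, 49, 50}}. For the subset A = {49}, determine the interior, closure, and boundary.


int(A) = {49}, cl(A) = {47, 48, 49}, ∂A = {47, 48}.

Closed sets in (X, τ) are complements of opens:
  closed(X, τ) = {∅, {47, 48}, {47, 48, 49}, {47, 48, 50}, {47, 48, 49, 50}}.
int(A) = ⋃ {U ∈ τ : U ⊆ A}. Opens contained in A: ∅, {49}.
Taking the union of these: int(A) = {49}.
cl(A) = ⋂ {C closed : A ⊆ C}. Closed sets containing A: {47, 48, 49}, {47, 48, 49, 50}.
Intersecting these: cl(A) = {47, 48, 49}.
∂A = cl(A) ∖ int(A) = {47, 48, 49} ∖ {49} = {47, 48}.


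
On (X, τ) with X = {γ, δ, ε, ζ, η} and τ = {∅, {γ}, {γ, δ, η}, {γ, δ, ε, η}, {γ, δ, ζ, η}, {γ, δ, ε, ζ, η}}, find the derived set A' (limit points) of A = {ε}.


A' = ∅

For each x ∈ X, list the open sets U ∈ τ with x ∈ U, then check whether U ∩ (A ∖ {x}) ≠ ∅ for every such U.
  x = γ: open {γ} ∋ x has {γ} ∩ (A ∖ {γ}) = ∅, so x is NOT a limit point.
  x = δ: open {γ, δ, η} ∋ x has {γ, δ, η} ∩ (A ∖ {δ}) = ∅, so x is NOT a limit point.
  x = ε: open {γ, δ, ε, η} ∋ x has {γ, δ, ε, η} ∩ (A ∖ {ε}) = ∅, so x is NOT a limit point.
  x = ζ: open {γ, δ, ζ, η} ∋ x has {γ, δ, ζ, η} ∩ (A ∖ {ζ}) = ∅, so x is NOT a limit point.
  x = η: open {γ, δ, η} ∋ x has {γ, δ, η} ∩ (A ∖ {η}) = ∅, so x is NOT a limit point.
Collecting: A' = ∅.


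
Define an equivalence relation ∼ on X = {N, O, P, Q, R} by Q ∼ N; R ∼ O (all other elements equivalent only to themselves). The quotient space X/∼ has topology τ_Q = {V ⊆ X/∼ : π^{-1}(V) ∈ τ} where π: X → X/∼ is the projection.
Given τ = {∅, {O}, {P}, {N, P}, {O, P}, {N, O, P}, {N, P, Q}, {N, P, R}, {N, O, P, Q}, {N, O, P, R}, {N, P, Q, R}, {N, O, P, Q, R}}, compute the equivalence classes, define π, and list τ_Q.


X/∼ = {[N=Q], [O=R], [P]}; |τ_Q| = 4.

Equivalence classes: [N=Q], [O=R], [P].
Quotient map π: X → X/∼ sends N ↦ [N=Q], O ↦ [O=R], P ↦ [P], Q ↦ [N=Q], R ↦ [O=R].
For each subset V ⊆ X/∼, compute π^{-1}(V) ⊆ X and check whether π^{-1}(V) ∈ τ. V is open in τ_Q iff π^{-1}(V) ∈ τ.
  V = {}: π^{-1}(V) = ∅ ∈ τ ✓.
  V = {[N=Q]}: π^{-1}(V) = {N, Q} ∉ τ ✗.
  V = {[O=R]}: π^{-1}(V) = {O, R} ∉ τ ✗.
  V = {[N=Q], [O=R]}: π^{-1}(V) = {N, O, Q, R} ∉ τ ✗.
  V = {[P]}: π^{-1}(V) = {P} ∈ τ ✓.
  V = {[N=Q], [P]}: π^{-1}(V) = {N, P, Q} ∈ τ ✓.
  V = {[O=R], [P]}: π^{-1}(V) = {O, P, R} ∉ τ ✗.
  V = {[N=Q], [O=R], [P]}: π^{-1}(V) = {N, O, P, Q, R} ∈ τ ✓.
Open sets in the quotient: τ_Q = {{}, {[P]}, {[N=Q], [P]}, {[N=Q], [O=R], [P]}} (4 elements).


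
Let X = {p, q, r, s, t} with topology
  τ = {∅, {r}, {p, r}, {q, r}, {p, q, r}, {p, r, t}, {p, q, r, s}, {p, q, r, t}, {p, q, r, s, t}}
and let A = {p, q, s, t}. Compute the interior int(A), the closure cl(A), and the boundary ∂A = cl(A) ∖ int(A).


int(A) = ∅, cl(A) = {p, q, s, t}, ∂A = {p, q, s, t}.

Closed sets in (X, τ) are complements of opens:
  closed(X, τ) = {∅, {s}, {t}, {q, s}, {s, t}, {p, s, t}, {q, s, t}, {p, q, s, t}, {p, q, r, s, t}}.
int(A) = ⋃ {U ∈ τ : U ⊆ A}. Opens contained in A: ∅.
Taking the union of these: int(A) = ∅.
cl(A) = ⋂ {C closed : A ⊆ C}. Closed sets containing A: {p, q, s, t}, {p, q, r, s, t}.
Intersecting these: cl(A) = {p, q, s, t}.
∂A = cl(A) ∖ int(A) = {p, q, s, t} ∖ ∅ = {p, q, s, t}.


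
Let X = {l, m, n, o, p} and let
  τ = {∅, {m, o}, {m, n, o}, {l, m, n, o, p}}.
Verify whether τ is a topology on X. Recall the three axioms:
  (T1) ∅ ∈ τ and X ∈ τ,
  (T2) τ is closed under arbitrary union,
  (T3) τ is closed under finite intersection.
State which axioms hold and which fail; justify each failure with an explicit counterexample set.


τ IS a topology on X.

Axiom (T1): ∅ ∈ τ? Yes; X ∈ τ? Yes.
Axiom (T2/T3): check pairwise unions and intersections of members of τ.
All pairwise intersections and unions checked — each lies in τ. Therefore τ satisfies (T1), (T2), (T3): it IS a topology on X.


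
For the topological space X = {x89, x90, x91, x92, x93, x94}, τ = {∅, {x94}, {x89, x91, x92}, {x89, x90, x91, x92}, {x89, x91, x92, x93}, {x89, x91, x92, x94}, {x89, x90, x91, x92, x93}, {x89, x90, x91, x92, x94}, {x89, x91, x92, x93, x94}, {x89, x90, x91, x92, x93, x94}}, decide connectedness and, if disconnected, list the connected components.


(X, τ) is disconnected; components = [{x94}, {x89, x90, x91, x92, x93}].

Find clopen sets (U ∈ τ with X ∖ U ∈ τ):
  U = ∅, X ∖ U = {x89, x90, x91, x92, x93, x94} — both open, so U is clopen.
  U = {x94}, X ∖ U = {x89, x90, x91, x92, x93} — both open, so U is clopen.
  U = {x89, x90, x91, x92, x93}, X ∖ U = {x94} — both open, so U is clopen.
  U = {x89, x90, x91, x92, x93, x94}, X ∖ U = ∅ — both open, so U is clopen.
Nontrivial clopen(s) exist: e.g. {x94}. So (X, τ) is disconnected.
Compute connected components by grouping points that agree on all clopens:
  component: {x94}
  component: {x89, x90, x91, x92, x93}


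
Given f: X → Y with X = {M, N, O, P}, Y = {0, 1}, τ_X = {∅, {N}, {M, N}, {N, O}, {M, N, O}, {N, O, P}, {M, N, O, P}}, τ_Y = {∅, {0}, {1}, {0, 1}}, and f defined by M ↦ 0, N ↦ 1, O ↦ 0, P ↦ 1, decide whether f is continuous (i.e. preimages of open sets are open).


f is NOT continuous.

Compute f^{-1}(U) for each U ∈ τ_Y:
  U = ∅: f^{-1}(U) = ∅ ∈ τ_X ✓.
  U = {0}: f^{-1}(U) = {M, O} ∉ τ_X ✗.
  U = {1}: f^{-1}(U) = {N, P} ∉ τ_X ✗.
  U = {0, 1}: f^{-1}(U) = {M, N, O, P} ∈ τ_X ✓.
Found U = {0} with f^{-1}(U) = {M, O} not in τ_X. Therefore f is NOT continuous.


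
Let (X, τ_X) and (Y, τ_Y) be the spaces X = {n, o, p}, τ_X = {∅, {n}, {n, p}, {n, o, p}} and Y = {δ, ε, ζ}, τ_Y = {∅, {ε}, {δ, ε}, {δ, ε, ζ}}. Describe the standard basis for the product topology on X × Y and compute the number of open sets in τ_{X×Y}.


Basis B = {∅ × ∅, {n} × {ε}, {n} × {δ, ε}, {n, p} × {ε}, {n} × {δ, ε, ζ}, {n, o, p} × {ε}, {n, p} × {δ, ε}, {n, p} × {δ, ε, ζ}, {n, o, p} × {δ, ε}, {n, o, p} × {δ, ε, ζ}}; |τ_{X×Y}| = 20.

Enumerate products U × V with U ∈ τ_X, V ∈ τ_Y (deduplicated):
  ∅ × ∅ = {} (∅)
  {n} × {ε} = {(n,ε)}
  {n} × {δ, ε} = {(n,δ), (n,ε)}
  {n, p} × {ε} = {(n,ε), (p,ε)}
  {n} × {δ, ε, ζ} = {(n,δ), (n,ε), (n,ζ)}
  {n, o, p} × {ε} = {(n,ε), (o,ε), (p,ε)}
  {n, p} × {δ, ε} = {(n,δ), (n,ε), (p,δ), (p,ε)}
  {n, p} × {δ, ε, ζ} = {(n,δ), (n,ε), (n,ζ), (p,δ), (p,ε), (p,ζ)}
  {n, o, p} × {δ, ε} = {(n,δ), (n,ε), (o,δ), (o,ε), (p,δ), (p,ε)}
  {n, o, p} × {δ, ε, ζ} = {(n,δ), (n,ε), (n,ζ), (o,δ), (o,ε), (o,ζ), (p,δ), (p,ε), (p,ζ)}
These 10 distinct sets form the basis B.
Close under arbitrary unions to get τ_{X×Y}; counting gives |τ_{X×Y}| = 20.


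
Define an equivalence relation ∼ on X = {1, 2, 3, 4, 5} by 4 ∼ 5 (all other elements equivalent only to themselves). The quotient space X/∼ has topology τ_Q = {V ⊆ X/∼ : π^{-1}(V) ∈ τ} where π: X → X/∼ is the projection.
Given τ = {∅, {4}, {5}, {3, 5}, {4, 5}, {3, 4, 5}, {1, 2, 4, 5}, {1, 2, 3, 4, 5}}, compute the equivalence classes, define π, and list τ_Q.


X/∼ = {[1], [2], [3], [4=5]}; |τ_Q| = 5.

Equivalence classes: [1], [2], [3], [4=5].
Quotient map π: X → X/∼ sends 1 ↦ [1], 2 ↦ [2], 3 ↦ [3], 4 ↦ [4=5], 5 ↦ [4=5].
For each subset V ⊆ X/∼, compute π^{-1}(V) ⊆ X and check whether π^{-1}(V) ∈ τ. V is open in τ_Q iff π^{-1}(V) ∈ τ.
  V = {}: π^{-1}(V) = ∅ ∈ τ ✓.
  V = {[1]}: π^{-1}(V) = {1} ∉ τ ✗.
  V = {[2]}: π^{-1}(V) = {2} ∉ τ ✗.
  V = {[1], [2]}: π^{-1}(V) = {1, 2} ∉ τ ✗.
  V = {[3]}: π^{-1}(V) = {3} ∉ τ ✗.
  V = {[1], [3]}: π^{-1}(V) = {1, 3} ∉ τ ✗.
  V = {[2], [3]}: π^{-1}(V) = {2, 3} ∉ τ ✗.
  V = {[1], [2], [3]}: π^{-1}(V) = {1, 2, 3} ∉ τ ✗.
  V = {[4=5]}: π^{-1}(V) = {4, 5} ∈ τ ✓.
  V = {[1], [4=5]}: π^{-1}(V) = {1, 4, 5} ∉ τ ✗.
  V = {[2], [4=5]}: π^{-1}(V) = {2, 4, 5} ∉ τ ✗.
  V = {[1], [2], [4=5]}: π^{-1}(V) = {1, 2, 4, 5} ∈ τ ✓.
  V = {[3], [4=5]}: π^{-1}(V) = {3, 4, 5} ∈ τ ✓.
  V = {[1], [3], [4=5]}: π^{-1}(V) = {1, 3, 4, 5} ∉ τ ✗.
  V = {[2], [3], [4=5]}: π^{-1}(V) = {2, 3, 4, 5} ∉ τ ✗.
  V = {[1], [2], [3], [4=5]}: π^{-1}(V) = {1, 2, 3, 4, 5} ∈ τ ✓.
Open sets in the quotient: τ_Q = {{}, {[4=5]}, {[1], [2], [4=5]}, {[3], [4=5]}, {[1], [2], [3], [4=5]}} (5 elements).


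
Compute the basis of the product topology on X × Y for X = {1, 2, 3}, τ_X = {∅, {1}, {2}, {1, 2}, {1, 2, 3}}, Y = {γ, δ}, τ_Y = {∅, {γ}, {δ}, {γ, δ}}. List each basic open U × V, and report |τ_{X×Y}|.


Basis B = {∅ × ∅, {1} × {γ}, {1} × {δ}, {2} × {γ}, {2} × {δ}, {1} × {γ, δ}, {1, 2} × {γ}, {1, 2} × {δ}, {2} × {γ, δ}, {1, 2, 3} × {γ}, {1, 2, 3} × {δ}, {1, 2} × {γ, δ}, {1, 2, 3} × {γ, δ}}; |τ_{X×Y}| = 25.

Enumerate products U × V with U ∈ τ_X, V ∈ τ_Y (deduplicated):
  ∅ × ∅ = {} (∅)
  {1} × {γ} = {(1,γ)}
  {1} × {δ} = {(1,δ)}
  {2} × {γ} = {(2,γ)}
  {2} × {δ} = {(2,δ)}
  {1} × {γ, δ} = {(1,γ), (1,δ)}
  {1, 2} × {γ} = {(1,γ), (2,γ)}
  {1, 2} × {δ} = {(1,δ), (2,δ)}
  {2} × {γ, δ} = {(2,γ), (2,δ)}
  {1, 2, 3} × {γ} = {(1,γ), (2,γ), (3,γ)}
  {1, 2, 3} × {δ} = {(1,δ), (2,δ), (3,δ)}
  {1, 2} × {γ, δ} = {(1,γ), (1,δ), (2,γ), (2,δ)}
  {1, 2, 3} × {γ, δ} = {(1,γ), (1,δ), (2,γ), (2,δ), (3,γ), (3,δ)}
These 13 distinct sets form the basis B.
Close under arbitrary unions to get τ_{X×Y}; counting gives |τ_{X×Y}| = 25.


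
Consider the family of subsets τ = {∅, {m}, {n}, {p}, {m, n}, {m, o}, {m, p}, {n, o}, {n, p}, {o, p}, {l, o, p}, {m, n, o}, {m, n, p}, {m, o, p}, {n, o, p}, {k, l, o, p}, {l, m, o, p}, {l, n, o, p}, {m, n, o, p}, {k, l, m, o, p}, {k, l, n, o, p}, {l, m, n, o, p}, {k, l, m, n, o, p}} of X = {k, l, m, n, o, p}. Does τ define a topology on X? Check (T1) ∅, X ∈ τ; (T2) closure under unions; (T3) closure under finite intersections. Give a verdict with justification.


τ is NOT a topology on X.

Axiom (T1): ∅ ∈ τ? Yes; X ∈ τ? Yes.
Axiom (T2/T3): check pairwise unions and intersections of members of τ.
Counterexample for (T3): {m, o} ∩ {n, o} = {o} ∉ τ. Therefore τ is NOT a topology.
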